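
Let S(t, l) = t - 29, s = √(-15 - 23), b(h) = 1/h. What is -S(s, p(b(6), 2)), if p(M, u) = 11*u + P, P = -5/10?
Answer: 29 - I*√38 ≈ 29.0 - 6.1644*I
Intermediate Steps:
P = -½ (P = -5*⅒ = -½ ≈ -0.50000)
b(h) = 1/h
p(M, u) = -½ + 11*u (p(M, u) = 11*u - ½ = -½ + 11*u)
s = I*√38 (s = √(-38) = I*√38 ≈ 6.1644*I)
S(t, l) = -29 + t
-S(s, p(b(6), 2)) = -(-29 + I*√38) = 29 - I*√38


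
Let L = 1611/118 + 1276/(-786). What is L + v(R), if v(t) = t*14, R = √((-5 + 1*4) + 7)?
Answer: 557839/46374 + 14*√6 ≈ 46.322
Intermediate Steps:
R = √6 (R = √((-5 + 4) + 7) = √(-1 + 7) = √6 ≈ 2.4495)
v(t) = 14*t
L = 557839/46374 (L = 1611*(1/118) + 1276*(-1/786) = 1611/118 - 638/393 = 557839/46374 ≈ 12.029)
L + v(R) = 557839/46374 + 14*√6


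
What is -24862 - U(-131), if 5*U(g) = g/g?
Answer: -124311/5 ≈ -24862.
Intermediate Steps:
U(g) = 1/5 (U(g) = (g/g)/5 = (1/5)*1 = 1/5)
-24862 - U(-131) = -24862 - 1*1/5 = -24862 - 1/5 = -124311/5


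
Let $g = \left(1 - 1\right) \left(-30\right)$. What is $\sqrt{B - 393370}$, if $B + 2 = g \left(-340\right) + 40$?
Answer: $2 i \sqrt{98333} \approx 627.16 i$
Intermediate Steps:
$g = 0$ ($g = \left(1 - 1\right) \left(-30\right) = 0 \left(-30\right) = 0$)
$B = 38$ ($B = -2 + \left(0 \left(-340\right) + 40\right) = -2 + \left(0 + 40\right) = -2 + 40 = 38$)
$\sqrt{B - 393370} = \sqrt{38 - 393370} = \sqrt{-393332} = 2 i \sqrt{98333}$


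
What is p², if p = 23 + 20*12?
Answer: 69169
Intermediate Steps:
p = 263 (p = 23 + 240 = 263)
p² = 263² = 69169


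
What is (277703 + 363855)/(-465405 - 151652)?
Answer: -641558/617057 ≈ -1.0397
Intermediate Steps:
(277703 + 363855)/(-465405 - 151652) = 641558/(-617057) = 641558*(-1/617057) = -641558/617057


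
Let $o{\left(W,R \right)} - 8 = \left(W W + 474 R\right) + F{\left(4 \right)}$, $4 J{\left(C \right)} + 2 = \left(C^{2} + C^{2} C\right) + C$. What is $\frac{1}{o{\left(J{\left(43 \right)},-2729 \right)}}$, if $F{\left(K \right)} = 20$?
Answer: $\frac{16}{6604775321} \approx 2.4225 \cdot 10^{-9}$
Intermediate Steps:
$J{\left(C \right)} = - \frac{1}{2} + \frac{C}{4} + \frac{C^{2}}{4} + \frac{C^{3}}{4}$ ($J{\left(C \right)} = - \frac{1}{2} + \frac{\left(C^{2} + C^{2} C\right) + C}{4} = - \frac{1}{2} + \frac{\left(C^{2} + C^{3}\right) + C}{4} = - \frac{1}{2} + \frac{C + C^{2} + C^{3}}{4} = - \frac{1}{2} + \left(\frac{C}{4} + \frac{C^{2}}{4} + \frac{C^{3}}{4}\right) = - \frac{1}{2} + \frac{C}{4} + \frac{C^{2}}{4} + \frac{C^{3}}{4}$)
$o{\left(W,R \right)} = 28 + W^{2} + 474 R$ ($o{\left(W,R \right)} = 8 + \left(\left(W W + 474 R\right) + 20\right) = 8 + \left(\left(W^{2} + 474 R\right) + 20\right) = 8 + \left(20 + W^{2} + 474 R\right) = 28 + W^{2} + 474 R$)
$\frac{1}{o{\left(J{\left(43 \right)},-2729 \right)}} = \frac{1}{28 + \left(- \frac{1}{2} + \frac{1}{4} \cdot 43 + \frac{43^{2}}{4} + \frac{43^{3}}{4}\right)^{2} + 474 \left(-2729\right)} = \frac{1}{28 + \left(- \frac{1}{2} + \frac{43}{4} + \frac{1}{4} \cdot 1849 + \frac{1}{4} \cdot 79507\right)^{2} - 1293546} = \frac{1}{28 + \left(- \frac{1}{2} + \frac{43}{4} + \frac{1849}{4} + \frac{79507}{4}\right)^{2} - 1293546} = \frac{1}{28 + \left(\frac{81397}{4}\right)^{2} - 1293546} = \frac{1}{28 + \frac{6625471609}{16} - 1293546} = \frac{1}{\frac{6604775321}{16}} = \frac{16}{6604775321}$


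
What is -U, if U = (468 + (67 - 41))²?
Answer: -244036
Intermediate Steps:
U = 244036 (U = (468 + 26)² = 494² = 244036)
-U = -1*244036 = -244036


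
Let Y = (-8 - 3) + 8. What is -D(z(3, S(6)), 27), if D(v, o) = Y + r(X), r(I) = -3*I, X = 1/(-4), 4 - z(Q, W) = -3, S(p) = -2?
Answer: 9/4 ≈ 2.2500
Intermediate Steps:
Y = -3 (Y = -11 + 8 = -3)
z(Q, W) = 7 (z(Q, W) = 4 - 1*(-3) = 4 + 3 = 7)
X = -¼ ≈ -0.25000
D(v, o) = -9/4 (D(v, o) = -3 - 3*(-¼) = -3 + ¾ = -9/4)
-D(z(3, S(6)), 27) = -1*(-9/4) = 9/4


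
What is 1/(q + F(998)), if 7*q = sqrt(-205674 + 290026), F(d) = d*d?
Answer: 12201049/12152293587108 - 7*sqrt(1318)/6076146793554 ≈ 1.0040e-6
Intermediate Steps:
F(d) = d**2
q = 8*sqrt(1318)/7 (q = sqrt(-205674 + 290026)/7 = sqrt(84352)/7 = (8*sqrt(1318))/7 = 8*sqrt(1318)/7 ≈ 41.491)
1/(q + F(998)) = 1/(8*sqrt(1318)/7 + 998**2) = 1/(8*sqrt(1318)/7 + 996004) = 1/(996004 + 8*sqrt(1318)/7)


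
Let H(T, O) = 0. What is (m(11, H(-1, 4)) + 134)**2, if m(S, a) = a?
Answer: 17956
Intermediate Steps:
(m(11, H(-1, 4)) + 134)**2 = (0 + 134)**2 = 134**2 = 17956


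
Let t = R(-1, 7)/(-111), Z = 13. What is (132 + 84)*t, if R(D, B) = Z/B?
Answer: -936/259 ≈ -3.6139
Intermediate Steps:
R(D, B) = 13/B
t = -13/777 (t = (13/7)/(-111) = (13*(⅐))*(-1/111) = (13/7)*(-1/111) = -13/777 ≈ -0.016731)
(132 + 84)*t = (132 + 84)*(-13/777) = 216*(-13/777) = -936/259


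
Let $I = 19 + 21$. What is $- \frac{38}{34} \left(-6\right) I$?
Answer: $\frac{4560}{17} \approx 268.24$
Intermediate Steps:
$I = 40$
$- \frac{38}{34} \left(-6\right) I = - \frac{38}{34} \left(-6\right) 40 = \left(-38\right) \frac{1}{34} \left(-6\right) 40 = \left(- \frac{19}{17}\right) \left(-6\right) 40 = \frac{114}{17} \cdot 40 = \frac{4560}{17}$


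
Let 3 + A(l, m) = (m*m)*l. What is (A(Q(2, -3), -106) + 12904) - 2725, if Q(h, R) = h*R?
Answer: -57240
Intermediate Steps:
Q(h, R) = R*h
A(l, m) = -3 + l*m² (A(l, m) = -3 + (m*m)*l = -3 + m²*l = -3 + l*m²)
(A(Q(2, -3), -106) + 12904) - 2725 = ((-3 - 3*2*(-106)²) + 12904) - 2725 = ((-3 - 6*11236) + 12904) - 2725 = ((-3 - 67416) + 12904) - 2725 = (-67419 + 12904) - 2725 = -54515 - 2725 = -57240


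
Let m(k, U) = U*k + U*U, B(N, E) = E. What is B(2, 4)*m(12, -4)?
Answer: -128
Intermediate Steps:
m(k, U) = U**2 + U*k (m(k, U) = U*k + U**2 = U**2 + U*k)
B(2, 4)*m(12, -4) = 4*(-4*(-4 + 12)) = 4*(-4*8) = 4*(-32) = -128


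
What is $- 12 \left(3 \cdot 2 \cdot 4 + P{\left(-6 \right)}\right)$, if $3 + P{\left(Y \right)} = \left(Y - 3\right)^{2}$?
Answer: $-1224$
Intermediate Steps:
$P{\left(Y \right)} = -3 + \left(-3 + Y\right)^{2}$ ($P{\left(Y \right)} = -3 + \left(Y - 3\right)^{2} = -3 + \left(-3 + Y\right)^{2}$)
$- 12 \left(3 \cdot 2 \cdot 4 + P{\left(-6 \right)}\right) = - 12 \left(3 \cdot 2 \cdot 4 - \left(3 - \left(-3 - 6\right)^{2}\right)\right) = - 12 \left(6 \cdot 4 - \left(3 - \left(-9\right)^{2}\right)\right) = - 12 \left(24 + \left(-3 + 81\right)\right) = - 12 \left(24 + 78\right) = \left(-12\right) 102 = -1224$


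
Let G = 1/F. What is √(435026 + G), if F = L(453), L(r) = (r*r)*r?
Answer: √18319264030311159/205209 ≈ 659.57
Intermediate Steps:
L(r) = r³ (L(r) = r²*r = r³)
F = 92959677 (F = 453³ = 92959677)
G = 1/92959677 ≈ 1.0757e-8
√(435026 + G) = √(435026 + 1/92959677) = √(40439876446603/92959677) = √18319264030311159/205209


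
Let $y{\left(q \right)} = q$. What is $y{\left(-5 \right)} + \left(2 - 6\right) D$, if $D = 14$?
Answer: $-61$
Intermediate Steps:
$y{\left(-5 \right)} + \left(2 - 6\right) D = -5 + \left(2 - 6\right) 14 = -5 - 56 = -61$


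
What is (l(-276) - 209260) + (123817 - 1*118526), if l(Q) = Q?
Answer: -204245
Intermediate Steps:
(l(-276) - 209260) + (123817 - 1*118526) = (-276 - 209260) + (123817 - 1*118526) = -209536 + (123817 - 118526) = -209536 + 5291 = -204245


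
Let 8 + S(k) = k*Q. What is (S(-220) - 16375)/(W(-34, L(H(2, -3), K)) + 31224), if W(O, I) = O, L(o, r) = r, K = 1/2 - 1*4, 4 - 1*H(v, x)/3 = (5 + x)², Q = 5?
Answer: -17483/31190 ≈ -0.56053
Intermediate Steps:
H(v, x) = 12 - 3*(5 + x)²
S(k) = -8 + 5*k (S(k) = -8 + k*5 = -8 + 5*k)
K = -7/2 (K = ½ - 4 = -7/2 ≈ -3.5000)
(S(-220) - 16375)/(W(-34, L(H(2, -3), K)) + 31224) = ((-8 + 5*(-220)) - 16375)/(-34 + 31224) = ((-8 - 1100) - 16375)/31190 = (-1108 - 16375)*(1/31190) = -17483*1/31190 = -17483/31190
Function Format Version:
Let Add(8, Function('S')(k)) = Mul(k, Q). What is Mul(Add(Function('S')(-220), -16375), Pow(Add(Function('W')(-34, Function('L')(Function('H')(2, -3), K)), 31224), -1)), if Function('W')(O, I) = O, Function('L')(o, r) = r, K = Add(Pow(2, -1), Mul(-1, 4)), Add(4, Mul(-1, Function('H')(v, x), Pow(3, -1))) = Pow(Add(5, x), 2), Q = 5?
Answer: Rational(-17483, 31190) ≈ -0.56053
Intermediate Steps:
Function('H')(v, x) = Add(12, Mul(-3, Pow(Add(5, x), 2)))
Function('S')(k) = Add(-8, Mul(5, k)) (Function('S')(k) = Add(-8, Mul(k, 5)) = Add(-8, Mul(5, k)))
K = Rational(-7, 2) (K = Add(Rational(1, 2), -4) = Rational(-7, 2) ≈ -3.5000)
Mul(Add(Function('S')(-220), -16375), Pow(Add(Function('W')(-34, Function('L')(Function('H')(2, -3), K)), 31224), -1)) = Mul(Add(Add(-8, Mul(5, -220)), -16375), Pow(Add(-34, 31224), -1)) = Mul(Add(Add(-8, -1100), -16375), Pow(31190, -1)) = Mul(Add(-1108, -16375), Rational(1, 31190)) = Mul(-17483, Rational(1, 31190)) = Rational(-17483, 31190)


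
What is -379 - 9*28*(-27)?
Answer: 6425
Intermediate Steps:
-379 - 9*28*(-27) = -379 - 252*(-27) = -379 + 6804 = 6425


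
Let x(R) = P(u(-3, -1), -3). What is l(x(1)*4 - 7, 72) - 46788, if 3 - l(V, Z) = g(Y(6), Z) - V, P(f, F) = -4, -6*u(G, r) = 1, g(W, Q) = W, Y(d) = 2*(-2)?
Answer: -46804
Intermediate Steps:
Y(d) = -4
u(G, r) = -1/6 (u(G, r) = -1/6*1 = -1/6)
x(R) = -4
l(V, Z) = 7 + V (l(V, Z) = 3 - (-4 - V) = 3 + (4 + V) = 7 + V)
l(x(1)*4 - 7, 72) - 46788 = (7 + (-4*4 - 7)) - 46788 = (7 + (-16 - 7)) - 46788 = (7 - 23) - 46788 = -16 - 46788 = -46804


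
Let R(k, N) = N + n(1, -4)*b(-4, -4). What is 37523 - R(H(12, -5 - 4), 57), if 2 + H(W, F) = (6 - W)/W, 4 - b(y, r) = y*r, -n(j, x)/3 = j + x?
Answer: 37574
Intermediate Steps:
n(j, x) = -3*j - 3*x (n(j, x) = -3*(j + x) = -3*j - 3*x)
b(y, r) = 4 - r*y (b(y, r) = 4 - y*r = 4 - r*y)
H(W, F) = -2 + (6 - W)/W
R(k, N) = -108 + N (R(k, N) = N + (-3*1 - 3*(-4))*(4 - 1*(-4)*(-4)) = N + (-3 + 12)*(4 - 16) = N + 9*(-12) = N - 108 = -108 + N)
37523 - R(H(12, -5 - 4), 57) = 37523 - (-108 + 57) = 37523 - 1*(-51) = 37523 + 51 = 37574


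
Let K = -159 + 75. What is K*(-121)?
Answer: 10164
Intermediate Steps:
K = -84
K*(-121) = -84*(-121) = 10164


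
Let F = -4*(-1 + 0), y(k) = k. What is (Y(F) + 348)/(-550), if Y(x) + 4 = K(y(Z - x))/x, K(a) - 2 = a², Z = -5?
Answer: -1459/2200 ≈ -0.66318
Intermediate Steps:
F = 4 (F = -4*(-1) = 4)
K(a) = 2 + a²
Y(x) = -4 + (2 + (-5 - x)²)/x
(Y(F) + 348)/(-550) = ((6 + 4 + 27/4) + 348)/(-550) = -((6 + 4 + 27*(¼)) + 348)/550 = -((6 + 4 + 27/4) + 348)/550 = -(67/4 + 348)/550 = -1/550*1459/4 = -1459/2200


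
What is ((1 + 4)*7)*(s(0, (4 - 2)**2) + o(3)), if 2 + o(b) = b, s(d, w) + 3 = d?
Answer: -70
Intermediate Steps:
s(d, w) = -3 + d
o(b) = -2 + b
((1 + 4)*7)*(s(0, (4 - 2)**2) + o(3)) = ((1 + 4)*7)*((-3 + 0) + (-2 + 3)) = (5*7)*(-3 + 1) = 35*(-2) = -70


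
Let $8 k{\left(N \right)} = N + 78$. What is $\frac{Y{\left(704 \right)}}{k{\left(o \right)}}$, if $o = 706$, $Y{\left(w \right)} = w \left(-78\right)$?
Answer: $- \frac{27456}{49} \approx -560.33$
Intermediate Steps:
$Y{\left(w \right)} = - 78 w$
$k{\left(N \right)} = \frac{39}{4} + \frac{N}{8}$ ($k{\left(N \right)} = \frac{N + 78}{8} = \frac{78 + N}{8} = \frac{39}{4} + \frac{N}{8}$)
$\frac{Y{\left(704 \right)}}{k{\left(o \right)}} = \frac{\left(-78\right) 704}{\frac{39}{4} + \frac{1}{8} \cdot 706} = - \frac{54912}{\frac{39}{4} + \frac{353}{4}} = - \frac{54912}{98} = \left(-54912\right) \frac{1}{98} = - \frac{27456}{49}$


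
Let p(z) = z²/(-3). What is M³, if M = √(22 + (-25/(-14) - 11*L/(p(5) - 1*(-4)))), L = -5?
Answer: 2019*√367458/33124 ≈ 36.949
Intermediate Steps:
p(z) = -z²/3 (p(z) = z²*(-⅓) = -z²/3)
M = √367458/182 (M = √(22 + (-25/(-14) - 11*(-5/(-⅓*5² - 1*(-4))))) = √(22 + (-25*(-1/14) - 11*(-5/(-⅓*25 + 4)))) = √(22 + (25/14 - 11*(-5/(-25/3 + 4)))) = √(22 + (25/14 - 11/((-13/3*(-⅕))))) = √(22 + (25/14 - 11/13/15)) = √(22 + (25/14 - 11*15/13)) = √(22 + (25/14 - 165/13)) = √(22 - 1985/182) = √(2019/182) = √367458/182 ≈ 3.3307)
M³ = (√367458/182)³ = 2019*√367458/33124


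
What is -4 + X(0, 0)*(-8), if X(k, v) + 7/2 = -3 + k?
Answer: 48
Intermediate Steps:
X(k, v) = -13/2 + k (X(k, v) = -7/2 + (-3 + k) = -13/2 + k)
-4 + X(0, 0)*(-8) = -4 + (-13/2 + 0)*(-8) = -4 - 13/2*(-8) = -4 + 52 = 48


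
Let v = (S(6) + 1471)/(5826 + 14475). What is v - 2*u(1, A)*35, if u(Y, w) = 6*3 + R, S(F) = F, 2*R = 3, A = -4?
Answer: -27709388/20301 ≈ -1364.9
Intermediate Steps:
R = 3/2 (R = (½)*3 = 3/2 ≈ 1.5000)
u(Y, w) = 39/2 (u(Y, w) = 6*3 + 3/2 = 18 + 3/2 = 39/2)
v = 1477/20301 (v = (6 + 1471)/(5826 + 14475) = 1477/20301 ≈ 0.072755)
v - 2*u(1, A)*35 = 1477/20301 - 2*(39/2)*35 = 1477/20301 - 39*35 = 1477/20301 - 1*1365 = 1477/20301 - 1365 = -27709388/20301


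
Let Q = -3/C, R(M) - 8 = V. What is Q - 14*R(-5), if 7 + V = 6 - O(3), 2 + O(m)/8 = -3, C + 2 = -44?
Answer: -30265/46 ≈ -657.93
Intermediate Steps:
C = -46 (C = -2 - 44 = -46)
O(m) = -40 (O(m) = -16 + 8*(-3) = -16 - 24 = -40)
V = 39 (V = -7 + (6 - 1*(-40)) = -7 + (6 + 40) = -7 + 46 = 39)
R(M) = 47 (R(M) = 8 + 39 = 47)
Q = 3/46 (Q = -3/(-46) = -3*(-1/46) = 3/46 ≈ 0.065217)
Q - 14*R(-5) = 3/46 - 14*47 = 3/46 - 658 = -30265/46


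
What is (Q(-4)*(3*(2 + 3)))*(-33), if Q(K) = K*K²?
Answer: 31680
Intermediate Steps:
Q(K) = K³
(Q(-4)*(3*(2 + 3)))*(-33) = ((-4)³*(3*(2 + 3)))*(-33) = -192*5*(-33) = -64*15*(-33) = -960*(-33) = 31680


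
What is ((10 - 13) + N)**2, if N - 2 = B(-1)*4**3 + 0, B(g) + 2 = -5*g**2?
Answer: 201601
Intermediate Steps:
B(g) = -2 - 5*g**2
N = -446 (N = 2 + ((-2 - 5*(-1)**2)*4**3 + 0) = 2 + ((-2 - 5*1)*64 + 0) = 2 + ((-2 - 5)*64 + 0) = 2 + (-7*64 + 0) = 2 + (-448 + 0) = 2 - 448 = -446)
((10 - 13) + N)**2 = ((10 - 13) - 446)**2 = (-3 - 446)**2 = (-449)**2 = 201601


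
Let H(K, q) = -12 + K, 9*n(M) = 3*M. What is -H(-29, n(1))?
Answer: 41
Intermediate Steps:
n(M) = M/3 (n(M) = (3*M)/9 = M/3)
-H(-29, n(1)) = -(-12 - 29) = -1*(-41) = 41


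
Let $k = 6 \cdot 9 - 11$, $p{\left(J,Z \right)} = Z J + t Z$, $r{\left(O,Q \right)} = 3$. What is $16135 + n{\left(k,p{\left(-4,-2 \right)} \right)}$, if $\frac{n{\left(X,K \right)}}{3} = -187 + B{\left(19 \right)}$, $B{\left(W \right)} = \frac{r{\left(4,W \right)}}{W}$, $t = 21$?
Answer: $\frac{295915}{19} \approx 15574.0$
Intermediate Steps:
$p{\left(J,Z \right)} = 21 Z + J Z$ ($p{\left(J,Z \right)} = Z J + 21 Z = J Z + 21 Z = 21 Z + J Z$)
$k = 43$ ($k = 54 - 11 = 43$)
$B{\left(W \right)} = \frac{3}{W}$
$n{\left(X,K \right)} = - \frac{10650}{19}$ ($n{\left(X,K \right)} = 3 \left(-187 + \frac{3}{19}\right) = 3 \left(- \frac{3550}{19}\right) = - \frac{10650}{19}$)
$16135 + n{\left(k,p{\left(-4,-2 \right)} \right)} = 16135 - \frac{10650}{19} = \frac{295915}{19}$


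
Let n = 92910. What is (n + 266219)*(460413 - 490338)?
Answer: -10746935325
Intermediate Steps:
(n + 266219)*(460413 - 490338) = (92910 + 266219)*(460413 - 490338) = 359129*(-29925) = -10746935325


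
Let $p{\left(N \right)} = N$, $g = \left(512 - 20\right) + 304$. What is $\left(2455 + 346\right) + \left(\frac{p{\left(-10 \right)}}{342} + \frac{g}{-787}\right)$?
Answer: $\frac{376810126}{134577} \approx 2800.0$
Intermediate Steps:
$g = 796$ ($g = 492 + 304 = 796$)
$\left(2455 + 346\right) + \left(\frac{p{\left(-10 \right)}}{342} + \frac{g}{-787}\right) = \left(2455 + 346\right) + \left(- \frac{10}{342} + \frac{796}{-787}\right) = 2801 + \left(\left(-10\right) \frac{1}{342} + 796 \left(- \frac{1}{787}\right)\right) = 2801 - \frac{140051}{134577} = \frac{376810126}{134577}$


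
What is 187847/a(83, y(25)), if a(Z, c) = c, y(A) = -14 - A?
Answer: -187847/39 ≈ -4816.6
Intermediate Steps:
187847/a(83, y(25)) = 187847/(-14 - 1*25) = 187847/(-14 - 25) = 187847/(-39) = 187847*(-1/39) = -187847/39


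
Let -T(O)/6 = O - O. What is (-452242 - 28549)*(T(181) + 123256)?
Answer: -59260375496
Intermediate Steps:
T(O) = 0 (T(O) = -6*(O - O) = -6*0 = 0)
(-452242 - 28549)*(T(181) + 123256) = (-452242 - 28549)*(0 + 123256) = -480791*123256 = -59260375496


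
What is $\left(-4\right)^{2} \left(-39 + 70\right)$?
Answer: $496$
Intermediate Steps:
$\left(-4\right)^{2} \left(-39 + 70\right) = 16 \cdot 31 = 496$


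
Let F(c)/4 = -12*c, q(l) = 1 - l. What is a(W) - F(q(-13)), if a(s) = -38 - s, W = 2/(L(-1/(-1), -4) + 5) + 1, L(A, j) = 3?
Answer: 2531/4 ≈ 632.75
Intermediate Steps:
W = 5/4 (W = 2/(3 + 5) + 1 = 2/8 + 1 = 2*(1/8) + 1 = 1/4 + 1 = 5/4 ≈ 1.2500)
F(c) = -48*c (F(c) = 4*(-12*c) = -48*c)
a(W) - F(q(-13)) = (-38 - 1*5/4) - (-48)*(1 - 1*(-13)) = (-38 - 5/4) - (-48)*(1 + 13) = -157/4 - (-48)*14 = -157/4 - 1*(-672) = -157/4 + 672 = 2531/4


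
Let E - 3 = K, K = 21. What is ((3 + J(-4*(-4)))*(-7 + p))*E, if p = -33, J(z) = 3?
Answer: -5760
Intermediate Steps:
E = 24 (E = 3 + 21 = 24)
((3 + J(-4*(-4)))*(-7 + p))*E = ((3 + 3)*(-7 - 33))*24 = (6*(-40))*24 = -240*24 = -5760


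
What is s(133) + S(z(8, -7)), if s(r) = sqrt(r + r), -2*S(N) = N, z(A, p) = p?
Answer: 7/2 + sqrt(266) ≈ 19.810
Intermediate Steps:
S(N) = -N/2
s(r) = sqrt(2)*sqrt(r) (s(r) = sqrt(2*r) = sqrt(2)*sqrt(r))
s(133) + S(z(8, -7)) = sqrt(2)*sqrt(133) - 1/2*(-7) = sqrt(266) + 7/2 = 7/2 + sqrt(266)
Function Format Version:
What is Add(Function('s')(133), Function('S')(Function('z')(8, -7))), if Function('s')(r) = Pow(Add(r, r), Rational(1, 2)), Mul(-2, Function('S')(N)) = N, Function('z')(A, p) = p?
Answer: Add(Rational(7, 2), Pow(266, Rational(1, 2))) ≈ 19.810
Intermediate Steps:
Function('S')(N) = Mul(Rational(-1, 2), N)
Function('s')(r) = Mul(Pow(2, Rational(1, 2)), Pow(r, Rational(1, 2))) (Function('s')(r) = Pow(Mul(2, r), Rational(1, 2)) = Mul(Pow(2, Rational(1, 2)), Pow(r, Rational(1, 2))))
Add(Function('s')(133), Function('S')(Function('z')(8, -7))) = Add(Mul(Pow(2, Rational(1, 2)), Pow(133, Rational(1, 2))), Mul(Rational(-1, 2), -7)) = Add(Pow(266, Rational(1, 2)), Rational(7, 2)) = Add(Rational(7, 2), Pow(266, Rational(1, 2)))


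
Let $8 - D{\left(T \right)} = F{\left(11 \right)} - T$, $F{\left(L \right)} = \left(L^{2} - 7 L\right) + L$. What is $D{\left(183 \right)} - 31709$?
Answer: $-31573$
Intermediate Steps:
$F{\left(L \right)} = L^{2} - 6 L$
$D{\left(T \right)} = -47 + T$ ($D{\left(T \right)} = 8 - \left(11 \left(-6 + 11\right) - T\right) = 8 - \left(11 \cdot 5 - T\right) = 8 - \left(55 - T\right) = 8 + \left(-55 + T\right) = -47 + T$)
$D{\left(183 \right)} - 31709 = \left(-47 + 183\right) - 31709 = 136 - 31709 = -31573$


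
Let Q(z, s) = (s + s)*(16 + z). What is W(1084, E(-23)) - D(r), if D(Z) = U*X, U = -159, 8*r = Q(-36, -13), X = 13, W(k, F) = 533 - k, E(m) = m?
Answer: 1516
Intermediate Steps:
Q(z, s) = 2*s*(16 + z) (Q(z, s) = (2*s)*(16 + z) = 2*s*(16 + z))
r = 65 (r = (2*(-13)*(16 - 36))/8 = (2*(-13)*(-20))/8 = (⅛)*520 = 65)
D(Z) = -2067 (D(Z) = -159*13 = -2067)
W(1084, E(-23)) - D(r) = (533 - 1*1084) - 1*(-2067) = (533 - 1084) + 2067 = -551 + 2067 = 1516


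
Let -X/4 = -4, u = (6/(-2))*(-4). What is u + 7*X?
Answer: 124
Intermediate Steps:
u = 12 (u = (6*(-½))*(-4) = -3*(-4) = 12)
X = 16 (X = -4*(-4) = 16)
u + 7*X = 12 + 7*16 = 12 + 112 = 124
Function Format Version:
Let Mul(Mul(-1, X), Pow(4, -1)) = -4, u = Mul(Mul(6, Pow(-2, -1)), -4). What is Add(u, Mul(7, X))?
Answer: 124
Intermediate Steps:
u = 12 (u = Mul(Mul(6, Rational(-1, 2)), -4) = Mul(-3, -4) = 12)
X = 16 (X = Mul(-4, -4) = 16)
Add(u, Mul(7, X)) = Add(12, Mul(7, 16)) = Add(12, 112) = 124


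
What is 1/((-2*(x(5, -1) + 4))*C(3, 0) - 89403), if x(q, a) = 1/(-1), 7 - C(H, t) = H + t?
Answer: -1/89427 ≈ -1.1182e-5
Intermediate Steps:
C(H, t) = 7 - H - t (C(H, t) = 7 - (H + t) = 7 + (-H - t) = 7 - H - t)
x(q, a) = -1
1/((-2*(x(5, -1) + 4))*C(3, 0) - 89403) = 1/((-2*(-1 + 4))*(7 - 1*3 - 1*0) - 89403) = 1/((-2*3)*(7 - 3 + 0) - 89403) = 1/(-6*4 - 89403) = 1/(-24 - 89403) = 1/(-89427) = -1/89427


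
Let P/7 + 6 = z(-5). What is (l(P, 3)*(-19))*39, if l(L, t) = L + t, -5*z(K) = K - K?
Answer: 28899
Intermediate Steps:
z(K) = 0 (z(K) = -(K - K)/5 = -⅕*0 = 0)
P = -42 (P = -42 + 7*0 = -42 + 0 = -42)
(l(P, 3)*(-19))*39 = ((-42 + 3)*(-19))*39 = -39*(-19)*39 = 741*39 = 28899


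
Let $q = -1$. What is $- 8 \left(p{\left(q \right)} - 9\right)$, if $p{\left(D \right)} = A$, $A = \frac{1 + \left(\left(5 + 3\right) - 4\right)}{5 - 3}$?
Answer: $52$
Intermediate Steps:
$A = \frac{5}{2}$ ($A = \frac{1 + \left(8 - 4\right)}{2} = \left(1 + 4\right) \frac{1}{2} = 5 \cdot \frac{1}{2} = \frac{5}{2} \approx 2.5$)
$p{\left(D \right)} = \frac{5}{2}$
$- 8 \left(p{\left(q \right)} - 9\right) = - 8 \left(\frac{5}{2} - 9\right) = \left(-8\right) \left(- \frac{13}{2}\right) = 52$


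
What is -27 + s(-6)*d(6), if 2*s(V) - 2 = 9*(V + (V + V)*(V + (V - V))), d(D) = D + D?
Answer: 3549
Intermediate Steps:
d(D) = 2*D
s(V) = 1 + 9*V² + 9*V/2 (s(V) = 1 + (9*(V + (V + V)*(V + (V - V))))/2 = 1 + (9*(V + (2*V)*(V + 0)))/2 = 1 + (9*(V + (2*V)*V))/2 = 1 + (9*(V + 2*V²))/2 = 1 + (9*V + 18*V²)/2 = 1 + (9*V² + 9*V/2) = 1 + 9*V² + 9*V/2)
-27 + s(-6)*d(6) = -27 + (1 + 9*(-6)² + (9/2)*(-6))*(2*6) = -27 + (1 + 9*36 - 27)*12 = -27 + (1 + 324 - 27)*12 = -27 + 298*12 = -27 + 3576 = 3549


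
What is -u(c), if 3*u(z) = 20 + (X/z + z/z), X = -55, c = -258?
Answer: -5473/774 ≈ -7.0711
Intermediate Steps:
u(z) = 7 - 55/(3*z) (u(z) = (20 + (-55/z + z/z))/3 = (20 + (-55/z + 1))/3 = (20 + (1 - 55/z))/3 = (21 - 55/z)/3 = 7 - 55/(3*z))
-u(c) = -(7 - 55/3/(-258)) = -(7 - 55/3*(-1/258)) = -(7 + 55/774) = -1*5473/774 = -5473/774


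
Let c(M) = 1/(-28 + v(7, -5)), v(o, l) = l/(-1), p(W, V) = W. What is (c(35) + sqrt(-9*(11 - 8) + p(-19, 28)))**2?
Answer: (1 - 23*I*sqrt(46))**2/529 ≈ -45.998 - 0.58977*I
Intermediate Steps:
v(o, l) = -l (v(o, l) = l*(-1) = -l)
c(M) = -1/23 (c(M) = 1/(-28 - 1*(-5)) = 1/(-28 + 5) = 1/(-23) = -1/23)
(c(35) + sqrt(-9*(11 - 8) + p(-19, 28)))**2 = (-1/23 + sqrt(-9*(11 - 8) - 19))**2 = (-1/23 + sqrt(-9*3 - 19))**2 = (-1/23 + sqrt(-27 - 19))**2 = (-1/23 + sqrt(-46))**2 = (-1/23 + I*sqrt(46))**2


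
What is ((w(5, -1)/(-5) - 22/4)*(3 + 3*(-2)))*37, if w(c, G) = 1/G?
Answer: 5883/10 ≈ 588.30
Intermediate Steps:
((w(5, -1)/(-5) - 22/4)*(3 + 3*(-2)))*37 = ((1/(-1*(-5)) - 22/4)*(3 + 3*(-2)))*37 = ((-1*(-1/5) - 22*1/4)*(3 - 6))*37 = ((1/5 - 11/2)*(-3))*37 = -53/10*(-3)*37 = (159/10)*37 = 5883/10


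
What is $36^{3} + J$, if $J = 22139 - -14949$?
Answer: $83744$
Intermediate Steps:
$J = 37088$ ($J = 22139 + 14949 = 37088$)
$36^{3} + J = 36^{3} + 37088 = 46656 + 37088 = 83744$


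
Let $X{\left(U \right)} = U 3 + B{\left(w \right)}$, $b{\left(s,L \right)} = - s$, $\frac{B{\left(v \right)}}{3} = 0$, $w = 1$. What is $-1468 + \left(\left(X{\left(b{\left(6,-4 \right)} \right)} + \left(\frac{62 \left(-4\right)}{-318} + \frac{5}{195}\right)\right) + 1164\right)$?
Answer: $- \frac{221303}{689} \approx -321.19$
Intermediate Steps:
$B{\left(v \right)} = 0$ ($B{\left(v \right)} = 3 \cdot 0 = 0$)
$X{\left(U \right)} = 3 U$ ($X{\left(U \right)} = U 3 + 0 = 3 U + 0 = 3 U$)
$-1468 + \left(\left(X{\left(b{\left(6,-4 \right)} \right)} + \left(\frac{62 \left(-4\right)}{-318} + \frac{5}{195}\right)\right) + 1164\right) = -1468 + \left(\left(3 \left(\left(-1\right) 6\right) + \left(\frac{62 \left(-4\right)}{-318} + \frac{5}{195}\right)\right) + 1164\right) = -1468 + \left(\left(3 \left(-6\right) + \left(\left(-248\right) \left(- \frac{1}{318}\right) + 5 \cdot \frac{1}{195}\right)\right) + 1164\right) = -1468 + \left(\left(-18 + \left(\frac{124}{159} + \frac{1}{39}\right)\right) + 1164\right) = -1468 + \left(\left(-18 + \frac{555}{689}\right) + 1164\right) = -1468 + \left(- \frac{11847}{689} + 1164\right) = -1468 + \frac{790149}{689} = - \frac{221303}{689}$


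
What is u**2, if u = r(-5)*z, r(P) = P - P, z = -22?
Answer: 0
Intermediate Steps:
r(P) = 0
u = 0 (u = 0*(-22) = 0)
u**2 = 0**2 = 0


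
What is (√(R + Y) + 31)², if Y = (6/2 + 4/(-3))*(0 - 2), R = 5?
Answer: (93 + √15)²/9 ≈ 1042.7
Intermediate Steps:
Y = -10/3 (Y = (6*(½) + 4*(-⅓))*(-2) = (3 - 4/3)*(-2) = (5/3)*(-2) = -10/3 ≈ -3.3333)
(√(R + Y) + 31)² = (√(5 - 10/3) + 31)² = (√(5/3) + 31)² = (√15/3 + 31)² = (31 + √15/3)²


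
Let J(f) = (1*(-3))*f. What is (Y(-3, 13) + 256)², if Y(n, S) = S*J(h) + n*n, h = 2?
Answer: 34969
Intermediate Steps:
J(f) = -3*f
Y(n, S) = n² - 6*S (Y(n, S) = S*(-3*2) + n*n = S*(-6) + n² = -6*S + n² = n² - 6*S)
(Y(-3, 13) + 256)² = (((-3)² - 6*13) + 256)² = ((9 - 78) + 256)² = (-69 + 256)² = 187² = 34969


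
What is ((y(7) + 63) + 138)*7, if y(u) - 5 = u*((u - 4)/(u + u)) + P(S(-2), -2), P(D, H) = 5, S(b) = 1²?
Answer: 2975/2 ≈ 1487.5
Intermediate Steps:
S(b) = 1
y(u) = 8 + u/2 (y(u) = 5 + (u*((u - 4)/(u + u)) + 5) = 5 + (u*((-4 + u)/((2*u))) + 5) = 5 + (u*((-4 + u)*(1/(2*u))) + 5) = 5 + (u*((-4 + u)/(2*u)) + 5) = 5 + ((-2 + u/2) + 5) = 5 + (3 + u/2) = 8 + u/2)
((y(7) + 63) + 138)*7 = (((8 + (½)*7) + 63) + 138)*7 = (((8 + 7/2) + 63) + 138)*7 = ((23/2 + 63) + 138)*7 = (149/2 + 138)*7 = (425/2)*7 = 2975/2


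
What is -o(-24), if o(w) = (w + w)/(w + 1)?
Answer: -48/23 ≈ -2.0870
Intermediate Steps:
o(w) = 2*w/(1 + w) (o(w) = (2*w)/(1 + w) = 2*w/(1 + w))
-o(-24) = -2*(-24)/(1 - 24) = -2*(-24)/(-23) = -2*(-24)*(-1)/23 = -1*48/23 = -48/23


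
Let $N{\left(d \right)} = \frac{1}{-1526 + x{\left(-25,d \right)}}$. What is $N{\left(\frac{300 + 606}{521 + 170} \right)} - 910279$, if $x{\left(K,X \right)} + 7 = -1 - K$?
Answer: $- \frac{1373611012}{1509} \approx -9.1028 \cdot 10^{5}$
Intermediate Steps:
$x{\left(K,X \right)} = -8 - K$ ($x{\left(K,X \right)} = -7 - \left(1 + K\right) = -8 - K$)
$N{\left(d \right)} = - \frac{1}{1509}$ ($N{\left(d \right)} = \frac{1}{-1526 - -17} = \frac{1}{-1526 + \left(-8 + 25\right)} = \frac{1}{-1526 + 17} = \frac{1}{-1509} = - \frac{1}{1509}$)
$N{\left(\frac{300 + 606}{521 + 170} \right)} - 910279 = - \frac{1}{1509} - 910279 = - \frac{1373611012}{1509}$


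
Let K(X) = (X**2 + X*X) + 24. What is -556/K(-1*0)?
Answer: -139/6 ≈ -23.167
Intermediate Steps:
K(X) = 24 + 2*X**2 (K(X) = (X**2 + X**2) + 24 = 2*X**2 + 24 = 24 + 2*X**2)
-556/K(-1*0) = -556/(24 + 2*(-1*0)**2) = -556/(24 + 2*0**2) = -556/(24 + 2*0) = -556/(24 + 0) = -556/24 = -556*1/24 = -139/6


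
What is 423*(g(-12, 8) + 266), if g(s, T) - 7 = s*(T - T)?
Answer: 115479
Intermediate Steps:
g(s, T) = 7 (g(s, T) = 7 + s*(T - T) = 7 + s*0 = 7 + 0 = 7)
423*(g(-12, 8) + 266) = 423*(7 + 266) = 423*273 = 115479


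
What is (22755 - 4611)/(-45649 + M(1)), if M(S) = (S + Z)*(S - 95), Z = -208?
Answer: -18144/26191 ≈ -0.69276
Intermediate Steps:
M(S) = (-208 + S)*(-95 + S) (M(S) = (S - 208)*(S - 95) = (-208 + S)*(-95 + S))
(22755 - 4611)/(-45649 + M(1)) = (22755 - 4611)/(-45649 + (19760 + 1**2 - 303*1)) = 18144/(-45649 + (19760 + 1 - 303)) = 18144/(-45649 + 19458) = 18144/(-26191) = 18144*(-1/26191) = -18144/26191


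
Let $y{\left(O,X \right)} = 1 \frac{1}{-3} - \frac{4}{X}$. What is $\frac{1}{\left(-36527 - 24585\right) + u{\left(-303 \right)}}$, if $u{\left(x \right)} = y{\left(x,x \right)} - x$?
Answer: $- \frac{303}{18425224} \approx -1.6445 \cdot 10^{-5}$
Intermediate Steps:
$y{\left(O,X \right)} = - \frac{1}{3} - \frac{4}{X}$ ($y{\left(O,X \right)} = 1 \left(- \frac{1}{3}\right) - \frac{4}{X} = - \frac{1}{3} - \frac{4}{X}$)
$u{\left(x \right)} = - x + \frac{-12 - x}{3 x}$ ($u{\left(x \right)} = \frac{-12 - x}{3 x} - x = - x + \frac{-12 - x}{3 x}$)
$\frac{1}{\left(-36527 - 24585\right) + u{\left(-303 \right)}} = \frac{1}{\left(-36527 - 24585\right) - \left(- \frac{908}{3} - \frac{4}{303}\right)} = \frac{1}{-61112 - - \frac{91712}{303}} = \frac{1}{-61112 + \left(- \frac{1}{3} + 303 + \frac{4}{303}\right)} = \frac{1}{-61112 + \frac{91712}{303}} = \frac{1}{- \frac{18425224}{303}} = - \frac{303}{18425224}$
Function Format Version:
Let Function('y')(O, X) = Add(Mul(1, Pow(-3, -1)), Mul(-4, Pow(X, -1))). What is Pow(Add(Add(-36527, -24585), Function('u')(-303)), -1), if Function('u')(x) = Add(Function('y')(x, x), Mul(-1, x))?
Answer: Rational(-303, 18425224) ≈ -1.6445e-5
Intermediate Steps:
Function('y')(O, X) = Add(Rational(-1, 3), Mul(-4, Pow(X, -1))) (Function('y')(O, X) = Add(Mul(1, Rational(-1, 3)), Mul(-4, Pow(X, -1))) = Add(Rational(-1, 3), Mul(-4, Pow(X, -1))))
Function('u')(x) = Add(Mul(-1, x), Mul(Rational(1, 3), Pow(x, -1), Add(-12, Mul(-1, x)))) (Function('u')(x) = Add(Mul(Rational(1, 3), Pow(x, -1), Add(-12, Mul(-1, x))), Mul(-1, x)) = Add(Mul(-1, x), Mul(Rational(1, 3), Pow(x, -1), Add(-12, Mul(-1, x)))))
Pow(Add(Add(-36527, -24585), Function('u')(-303)), -1) = Pow(Add(Add(-36527, -24585), Add(Rational(-1, 3), Mul(-1, -303), Mul(-4, Pow(-303, -1)))), -1) = Pow(Add(-61112, Add(Rational(-1, 3), 303, Mul(-4, Rational(-1, 303)))), -1) = Pow(Add(-61112, Add(Rational(-1, 3), 303, Rational(4, 303))), -1) = Pow(Add(-61112, Rational(91712, 303)), -1) = Pow(Rational(-18425224, 303), -1) = Rational(-303, 18425224)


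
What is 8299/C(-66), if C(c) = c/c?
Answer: 8299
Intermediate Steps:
C(c) = 1
8299/C(-66) = 8299/1 = 8299*1 = 8299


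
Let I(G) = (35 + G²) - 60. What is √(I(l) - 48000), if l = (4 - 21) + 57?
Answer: 5*I*√1857 ≈ 215.46*I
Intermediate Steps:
l = 40 (l = -17 + 57 = 40)
I(G) = -25 + G²
√(I(l) - 48000) = √((-25 + 40²) - 48000) = √((-25 + 1600) - 48000) = √(1575 - 48000) = √(-46425) = 5*I*√1857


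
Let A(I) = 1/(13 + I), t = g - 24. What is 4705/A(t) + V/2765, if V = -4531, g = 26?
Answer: 195135344/2765 ≈ 70573.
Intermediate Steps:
t = 2 (t = 26 - 24 = 2)
4705/A(t) + V/2765 = 4705/(1/(13 + 2)) - 4531/2765 = 4705/(1/15) - 4531*1/2765 = 4705/(1/15) - 4531/2765 = 4705*15 - 4531/2765 = 70575 - 4531/2765 = 195135344/2765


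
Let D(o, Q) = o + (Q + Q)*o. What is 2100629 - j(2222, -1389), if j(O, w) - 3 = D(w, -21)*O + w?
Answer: -124438663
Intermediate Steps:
D(o, Q) = o + 2*Q*o (D(o, Q) = o + (2*Q)*o = o + 2*Q*o)
j(O, w) = 3 + w - 41*O*w (j(O, w) = 3 + ((w*(1 + 2*(-21)))*O + w) = 3 + ((w*(1 - 42))*O + w) = 3 + ((w*(-41))*O + w) = 3 + ((-41*w)*O + w) = 3 + (-41*O*w + w) = 3 + (w - 41*O*w) = 3 + w - 41*O*w)
2100629 - j(2222, -1389) = 2100629 - (3 - 1389 - 41*2222*(-1389)) = 2100629 - (3 - 1389 + 126540678) = 2100629 - 1*126539292 = 2100629 - 126539292 = -124438663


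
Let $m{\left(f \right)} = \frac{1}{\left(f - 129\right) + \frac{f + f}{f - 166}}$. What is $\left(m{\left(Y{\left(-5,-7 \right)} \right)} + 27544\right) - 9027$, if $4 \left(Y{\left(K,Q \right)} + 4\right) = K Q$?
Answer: $\frac{5938714109}{320717} \approx 18517.0$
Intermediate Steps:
$Y{\left(K,Q \right)} = -4 + \frac{K Q}{4}$
$m{\left(f \right)} = \frac{1}{-129 + f + \frac{2 f}{-166 + f}}$ ($m{\left(f \right)} = \frac{1}{\left(-129 + f\right) + \frac{2 f}{-166 + f}} = \frac{1}{-129 + f + \frac{2 f}{-166 + f}}$)
$\left(m{\left(Y{\left(-5,-7 \right)} \right)} + 27544\right) - 9027 = \left(\frac{-166 - \left(4 + \frac{5}{4} \left(-7\right)\right)}{21414 + \left(-4 + \frac{1}{4} \left(-5\right) \left(-7\right)\right)^{2} - 293 \left(-4 + \frac{1}{4} \left(-5\right) \left(-7\right)\right)} + 27544\right) - 9027 = \left(\frac{-166 + \left(-4 + \frac{35}{4}\right)}{21414 + \left(-4 + \frac{35}{4}\right)^{2} - 293 \left(-4 + \frac{35}{4}\right)} + 27544\right) - 9027 = \left(\frac{-166 + \frac{19}{4}}{21414 + \left(\frac{19}{4}\right)^{2} - \frac{5567}{4}} + 27544\right) - 9027 = \left(\frac{1}{21414 + \frac{361}{16} - \frac{5567}{4}} \left(- \frac{645}{4}\right) + 27544\right) - 9027 = \left(\frac{1}{\frac{320717}{16}} \left(- \frac{645}{4}\right) + 27544\right) - 9027 = \left(\frac{16}{320717} \left(- \frac{645}{4}\right) + 27544\right) - 9027 = \left(- \frac{2580}{320717} + 27544\right) - 9027 = \frac{8833826468}{320717} - 9027 = \frac{5938714109}{320717}$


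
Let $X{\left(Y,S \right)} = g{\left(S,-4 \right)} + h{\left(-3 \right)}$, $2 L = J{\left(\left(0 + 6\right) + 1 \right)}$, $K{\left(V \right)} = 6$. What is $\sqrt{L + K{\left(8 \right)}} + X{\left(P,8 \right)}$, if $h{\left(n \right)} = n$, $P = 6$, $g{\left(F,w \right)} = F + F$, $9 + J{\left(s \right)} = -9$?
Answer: $13 + i \sqrt{3} \approx 13.0 + 1.732 i$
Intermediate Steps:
$J{\left(s \right)} = -18$ ($J{\left(s \right)} = -9 - 9 = -18$)
$g{\left(F,w \right)} = 2 F$
$L = -9$ ($L = \frac{1}{2} \left(-18\right) = -9$)
$X{\left(Y,S \right)} = -3 + 2 S$ ($X{\left(Y,S \right)} = 2 S - 3 = -3 + 2 S$)
$\sqrt{L + K{\left(8 \right)}} + X{\left(P,8 \right)} = \sqrt{-9 + 6} + \left(-3 + 2 \cdot 8\right) = \sqrt{-3} + \left(-3 + 16\right) = i \sqrt{3} + 13 = 13 + i \sqrt{3}$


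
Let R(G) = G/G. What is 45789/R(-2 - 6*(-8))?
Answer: 45789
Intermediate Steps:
R(G) = 1
45789/R(-2 - 6*(-8)) = 45789/1 = 45789*1 = 45789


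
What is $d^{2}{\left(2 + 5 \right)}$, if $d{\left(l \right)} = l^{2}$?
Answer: $2401$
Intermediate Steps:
$d^{2}{\left(2 + 5 \right)} = \left(\left(2 + 5\right)^{2}\right)^{2} = \left(7^{2}\right)^{2} = 49^{2} = 2401$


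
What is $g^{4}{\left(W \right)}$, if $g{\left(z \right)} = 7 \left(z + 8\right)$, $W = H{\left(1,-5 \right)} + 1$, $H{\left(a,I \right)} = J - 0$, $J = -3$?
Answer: $3111696$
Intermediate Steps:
$H{\left(a,I \right)} = -3$ ($H{\left(a,I \right)} = -3 - 0 = -3 + 0 = -3$)
$W = -2$ ($W = -3 + 1 = -2$)
$g{\left(z \right)} = 56 + 7 z$ ($g{\left(z \right)} = 7 \left(8 + z\right) = 56 + 7 z$)
$g^{4}{\left(W \right)} = \left(56 + 7 \left(-2\right)\right)^{4} = \left(56 - 14\right)^{4} = 42^{4} = 3111696$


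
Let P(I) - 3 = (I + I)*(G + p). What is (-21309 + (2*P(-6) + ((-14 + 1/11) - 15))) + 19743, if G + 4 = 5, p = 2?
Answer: -18270/11 ≈ -1660.9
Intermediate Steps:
G = 1 (G = -4 + 5 = 1)
P(I) = 3 + 6*I (P(I) = 3 + (I + I)*(1 + 2) = 3 + (2*I)*3 = 3 + 6*I)
(-21309 + (2*P(-6) + ((-14 + 1/11) - 15))) + 19743 = (-21309 + (2*(3 + 6*(-6)) + ((-14 + 1/11) - 15))) + 19743 = (-21309 + (2*(3 - 36) + ((-14 + 1/11) - 15))) + 19743 = (-21309 + (2*(-33) + (-153/11 - 15))) + 19743 = (-21309 + (-66 - 318/11)) + 19743 = (-21309 - 1044/11) + 19743 = -235443/11 + 19743 = -18270/11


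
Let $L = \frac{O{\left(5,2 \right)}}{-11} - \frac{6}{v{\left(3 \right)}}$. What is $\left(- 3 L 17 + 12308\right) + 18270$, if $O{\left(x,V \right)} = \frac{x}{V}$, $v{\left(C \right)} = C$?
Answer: $\frac{675215}{22} \approx 30692.0$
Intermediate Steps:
$L = - \frac{49}{22}$ ($L = \frac{5 \cdot \frac{1}{2}}{-11} - \frac{6}{3} = 5 \cdot \frac{1}{2} \left(- \frac{1}{11}\right) - 2 = \frac{5}{2} \left(- \frac{1}{11}\right) - 2 = - \frac{5}{22} - 2 = - \frac{49}{22} \approx -2.2273$)
$\left(- 3 L 17 + 12308\right) + 18270 = \left(\left(-3\right) \left(- \frac{49}{22}\right) 17 + 12308\right) + 18270 = \left(\frac{147}{22} \cdot 17 + 12308\right) + 18270 = \left(\frac{2499}{22} + 12308\right) + 18270 = \frac{273275}{22} + 18270 = \frac{675215}{22}$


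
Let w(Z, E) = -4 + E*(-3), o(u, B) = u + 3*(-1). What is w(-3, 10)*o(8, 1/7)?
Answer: -170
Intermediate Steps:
o(u, B) = -3 + u (o(u, B) = u - 3 = -3 + u)
w(Z, E) = -4 - 3*E
w(-3, 10)*o(8, 1/7) = (-4 - 3*10)*(-3 + 8) = (-4 - 30)*5 = -34*5 = -170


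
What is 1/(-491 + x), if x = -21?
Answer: -1/512 ≈ -0.0019531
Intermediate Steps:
1/(-491 + x) = 1/(-491 - 21) = 1/(-512) = -1/512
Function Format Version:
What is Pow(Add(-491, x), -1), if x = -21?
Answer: Rational(-1, 512) ≈ -0.0019531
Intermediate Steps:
Pow(Add(-491, x), -1) = Pow(Add(-491, -21), -1) = Pow(-512, -1) = Rational(-1, 512)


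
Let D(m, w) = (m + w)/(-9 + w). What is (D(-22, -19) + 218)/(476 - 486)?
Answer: -1229/56 ≈ -21.946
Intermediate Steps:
D(m, w) = (m + w)/(-9 + w)
(D(-22, -19) + 218)/(476 - 486) = ((-22 - 19)/(-9 - 19) + 218)/(476 - 486) = (-41/(-28) + 218)/(-10) = (-1/28*(-41) + 218)*(-⅒) = (41/28 + 218)*(-⅒) = (6145/28)*(-⅒) = -1229/56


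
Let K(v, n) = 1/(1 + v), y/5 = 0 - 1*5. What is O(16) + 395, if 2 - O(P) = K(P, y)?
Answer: 6748/17 ≈ 396.94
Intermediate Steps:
y = -25 (y = 5*(0 - 1*5) = 5*(0 - 5) = 5*(-5) = -25)
O(P) = 2 - 1/(1 + P)
O(16) + 395 = (1 + 2*16)/(1 + 16) + 395 = (1 + 32)/17 + 395 = (1/17)*33 + 395 = 33/17 + 395 = 6748/17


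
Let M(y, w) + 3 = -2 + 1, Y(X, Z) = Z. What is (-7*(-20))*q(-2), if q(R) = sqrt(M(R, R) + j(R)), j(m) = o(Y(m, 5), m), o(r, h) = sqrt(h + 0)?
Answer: 140*sqrt(-4 + I*sqrt(2)) ≈ 48.763 + 284.21*I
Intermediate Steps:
M(y, w) = -4 (M(y, w) = -3 + (-2 + 1) = -3 - 1 = -4)
o(r, h) = sqrt(h)
j(m) = sqrt(m)
q(R) = sqrt(-4 + sqrt(R))
(-7*(-20))*q(-2) = (-7*(-20))*sqrt(-4 + sqrt(-2)) = 140*sqrt(-4 + I*sqrt(2))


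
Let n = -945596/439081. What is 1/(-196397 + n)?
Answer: -439081/86235136753 ≈ -5.0917e-6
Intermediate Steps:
n = -945596/439081 (n = -945596*1/439081 = -945596/439081 ≈ -2.1536)
1/(-196397 + n) = 1/(-196397 - 945596/439081) = 1/(-86235136753/439081) = -439081/86235136753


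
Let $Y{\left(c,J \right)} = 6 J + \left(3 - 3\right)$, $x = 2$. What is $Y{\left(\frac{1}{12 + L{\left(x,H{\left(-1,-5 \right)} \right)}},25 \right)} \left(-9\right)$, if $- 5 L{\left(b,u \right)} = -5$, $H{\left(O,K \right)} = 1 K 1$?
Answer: $-1350$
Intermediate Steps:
$H{\left(O,K \right)} = K$ ($H{\left(O,K \right)} = K 1 = K$)
$L{\left(b,u \right)} = 1$ ($L{\left(b,u \right)} = \left(- \frac{1}{5}\right) \left(-5\right) = 1$)
$Y{\left(c,J \right)} = 6 J$ ($Y{\left(c,J \right)} = 6 J + 0 = 6 J$)
$Y{\left(\frac{1}{12 + L{\left(x,H{\left(-1,-5 \right)} \right)}},25 \right)} \left(-9\right) = 6 \cdot 25 \left(-9\right) = 150 \left(-9\right) = -1350$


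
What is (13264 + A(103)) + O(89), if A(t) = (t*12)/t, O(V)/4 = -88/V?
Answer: 1181212/89 ≈ 13272.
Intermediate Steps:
O(V) = -352/V (O(V) = 4*(-88/V) = -352/V)
A(t) = 12 (A(t) = (12*t)/t = 12)
(13264 + A(103)) + O(89) = (13264 + 12) - 352/89 = 13276 - 352*1/89 = 13276 - 352/89 = 1181212/89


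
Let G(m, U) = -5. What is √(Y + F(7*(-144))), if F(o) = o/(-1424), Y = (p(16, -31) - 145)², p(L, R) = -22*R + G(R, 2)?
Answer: √2241838711/89 ≈ 532.00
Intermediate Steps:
p(L, R) = -5 - 22*R (p(L, R) = -22*R - 5 = -5 - 22*R)
Y = 283024 (Y = ((-5 - 22*(-31)) - 145)² = ((-5 + 682) - 145)² = (677 - 145)² = 532² = 283024)
F(o) = -o/1424 (F(o) = o*(-1/1424) = -o/1424)
√(Y + F(7*(-144))) = √(283024 - 7*(-144)/1424) = √(283024 - 1/1424*(-1008)) = √(283024 + 63/89) = √(25189199/89) = √2241838711/89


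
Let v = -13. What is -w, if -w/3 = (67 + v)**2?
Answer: 8748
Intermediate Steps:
w = -8748 (w = -3*(67 - 13)**2 = -3*54**2 = -3*2916 = -8748)
-w = -1*(-8748) = 8748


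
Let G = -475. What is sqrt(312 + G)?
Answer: I*sqrt(163) ≈ 12.767*I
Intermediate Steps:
sqrt(312 + G) = sqrt(312 - 475) = sqrt(-163) = I*sqrt(163)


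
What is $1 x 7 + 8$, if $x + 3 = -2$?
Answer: $-27$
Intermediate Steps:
$x = -5$ ($x = -3 - 2 = -5$)
$1 x 7 + 8 = 1 \left(-5\right) 7 + 8 = \left(-5\right) 7 + 8 = -35 + 8 = -27$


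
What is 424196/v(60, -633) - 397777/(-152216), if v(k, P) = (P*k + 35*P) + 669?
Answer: -385992559/85393176 ≈ -4.5202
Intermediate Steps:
v(k, P) = 669 + 35*P + P*k (v(k, P) = (35*P + P*k) + 669 = 669 + 35*P + P*k)
424196/v(60, -633) - 397777/(-152216) = 424196/(669 + 35*(-633) - 633*60) - 397777/(-152216) = 424196/(669 - 22155 - 37980) - 397777*(-1/152216) = 424196/(-59466) + 397777/152216 = 424196*(-1/59466) + 397777/152216 = -212098/29733 + 397777/152216 = -385992559/85393176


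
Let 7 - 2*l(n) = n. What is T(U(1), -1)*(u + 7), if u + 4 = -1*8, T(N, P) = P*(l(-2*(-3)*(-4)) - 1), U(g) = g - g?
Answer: 145/2 ≈ 72.500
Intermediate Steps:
l(n) = 7/2 - n/2
U(g) = 0
T(N, P) = 29*P/2 (T(N, P) = P*((7/2 - (-2*(-3))*(-4)/2) - 1) = P*((7/2 - 3*(-4)) - 1) = P*((7/2 - 1/2*(-24)) - 1) = P*((7/2 + 12) - 1) = P*(31/2 - 1) = P*(29/2) = 29*P/2)
u = -12 (u = -4 - 1*8 = -4 - 8 = -12)
T(U(1), -1)*(u + 7) = ((29/2)*(-1))*(-12 + 7) = -29/2*(-5) = 145/2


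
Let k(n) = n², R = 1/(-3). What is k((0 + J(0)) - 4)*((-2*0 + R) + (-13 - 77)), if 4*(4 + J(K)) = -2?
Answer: -78319/12 ≈ -6526.6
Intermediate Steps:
R = -⅓ ≈ -0.33333
J(K) = -9/2 (J(K) = -4 + (¼)*(-2) = -4 - ½ = -9/2)
k((0 + J(0)) - 4)*((-2*0 + R) + (-13 - 77)) = ((0 - 9/2) - 4)²*((-2*0 - ⅓) + (-13 - 77)) = (-9/2 - 4)²*((0 - ⅓) - 90) = (-17/2)²*(-⅓ - 90) = (289/4)*(-271/3) = -78319/12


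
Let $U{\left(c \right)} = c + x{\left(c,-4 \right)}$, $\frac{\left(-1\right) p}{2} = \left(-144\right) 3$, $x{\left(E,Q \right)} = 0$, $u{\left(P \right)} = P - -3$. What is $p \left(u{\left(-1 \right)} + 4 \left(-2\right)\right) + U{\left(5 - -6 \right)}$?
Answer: $-5173$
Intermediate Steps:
$u{\left(P \right)} = 3 + P$ ($u{\left(P \right)} = P + 3 = 3 + P$)
$p = 864$ ($p = - 2 \left(\left(-144\right) 3\right) = \left(-2\right) \left(-432\right) = 864$)
$U{\left(c \right)} = c$ ($U{\left(c \right)} = c + 0 = c$)
$p \left(u{\left(-1 \right)} + 4 \left(-2\right)\right) + U{\left(5 - -6 \right)} = 864 \left(\left(3 - 1\right) + 4 \left(-2\right)\right) + \left(5 - -6\right) = 864 \left(2 - 8\right) + \left(5 + 6\right) = 864 \left(-6\right) + 11 = -5184 + 11 = -5173$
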